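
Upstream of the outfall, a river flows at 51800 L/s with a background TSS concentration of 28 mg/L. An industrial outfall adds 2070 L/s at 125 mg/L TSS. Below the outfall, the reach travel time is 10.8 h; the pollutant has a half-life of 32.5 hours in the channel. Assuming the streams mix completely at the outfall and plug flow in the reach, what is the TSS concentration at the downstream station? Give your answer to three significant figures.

25.2 mg/L

Mass balance: C = (51800·28.00 + 2070·125.0) / 53870 = 1709000/53870 = 31.73 mg/L.
Half-life 32.5 h → k = ln 2 / 32.5 = 0.02133 h⁻¹ = 0.5119 d⁻¹.
After decay, C = 31.73 × e^(−kt) = 31.73 × 0.7943 = 25.20 mg/L.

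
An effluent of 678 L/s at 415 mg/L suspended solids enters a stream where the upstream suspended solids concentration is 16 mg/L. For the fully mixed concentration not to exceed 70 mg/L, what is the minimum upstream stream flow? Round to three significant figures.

4330 L/s

Set C_mix = 70: (Q·16.00 + 678.0·415.0) / (Q + 678.0) = 70
→ Q = 678.0·(415.0 − 70)/(70 − 16.00) = 4332 L/s.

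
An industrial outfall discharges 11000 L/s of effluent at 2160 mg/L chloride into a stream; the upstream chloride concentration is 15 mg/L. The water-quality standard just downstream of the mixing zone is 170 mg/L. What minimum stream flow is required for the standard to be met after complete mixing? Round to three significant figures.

141000 L/s

Set C_mix = 170: (Q·15.00 + 11000·2160) / (Q + 11000) = 170
→ Q = 11000·(2160 − 170)/(170 − 15.00) = 141200 L/s.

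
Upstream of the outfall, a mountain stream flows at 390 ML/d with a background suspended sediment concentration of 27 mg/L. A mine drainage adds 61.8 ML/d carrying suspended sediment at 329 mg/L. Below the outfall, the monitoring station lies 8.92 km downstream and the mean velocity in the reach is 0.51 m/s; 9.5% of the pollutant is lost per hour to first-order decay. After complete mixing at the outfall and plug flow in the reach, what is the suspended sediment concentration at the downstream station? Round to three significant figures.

42.1 mg/L

Mass balance: C = (390.0·27.00 + 61.80·329.0) / 451.8 = 30860/451.8 = 68.31 mg/L.
Travel time t = 8.92·1000 / 0.51 = 17490 s = 4.858 h.
9.5%/h lost → k = −ln(1 − 0.095) = 0.09982 h⁻¹.
First-order decay: C = 68.31·exp(−k·t) = 68.31·0.6157 = 42.06 mg/L.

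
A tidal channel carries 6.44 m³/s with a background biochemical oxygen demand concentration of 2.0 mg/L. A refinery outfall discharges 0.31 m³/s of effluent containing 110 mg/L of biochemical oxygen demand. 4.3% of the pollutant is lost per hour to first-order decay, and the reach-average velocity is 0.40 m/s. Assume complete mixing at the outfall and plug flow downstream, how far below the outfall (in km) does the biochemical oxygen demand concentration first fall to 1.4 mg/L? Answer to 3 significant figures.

Mixed concentration C = ΣQC/ΣQ = (6.440·2.000 + 0.3100·110.0) / 6.750 = 46.98/6.750 = 6.960 mg/L.
4.3%/h lost → k = −ln(1 − 0.043) = 0.04395 h⁻¹.
Set 6.960·exp(−k·t) = 1.4 → t = ln(6.960/1.4)/k = 131400 s = 36.49 h.
Distance = v·t = 0.40·131400 = 52540 m = 52.54 km.

52.5 km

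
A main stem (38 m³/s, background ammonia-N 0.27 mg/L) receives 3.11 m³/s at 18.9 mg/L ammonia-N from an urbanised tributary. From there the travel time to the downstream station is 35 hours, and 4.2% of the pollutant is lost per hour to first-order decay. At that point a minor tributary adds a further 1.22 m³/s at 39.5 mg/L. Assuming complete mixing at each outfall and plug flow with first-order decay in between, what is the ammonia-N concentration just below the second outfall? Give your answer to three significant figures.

Conservation of mass: C = (38.00·0.2700 + 3.110·18.90) / 41.11 = 69.04/41.11 = 1.679 mg/L; combined flow 41.11 m³/s.
4.2%/h lost → k = −ln(1 − 0.042) = 0.04291 h⁻¹.
Applying C = C₀e^(−kt): 1.679 × 0.2227 = 0.3741 mg/L.
At the second outfall, C = (41.11·0.3741 + 1.220·39.50) / (41.11 + 1.220) = 1.502 mg/L.

1.50 mg/L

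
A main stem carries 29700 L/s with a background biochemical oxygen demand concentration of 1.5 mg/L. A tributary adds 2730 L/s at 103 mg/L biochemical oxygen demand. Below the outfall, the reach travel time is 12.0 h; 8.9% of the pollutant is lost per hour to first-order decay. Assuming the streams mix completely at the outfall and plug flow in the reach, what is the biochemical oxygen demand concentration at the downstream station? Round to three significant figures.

Conservation of mass: C = (29700·1.500 + 2730·103.0) / 32430 = 325700/32430 = 10.04 mg/L.
8.9%/h lost → k = −ln(1 − 0.089) = 0.09321 h⁻¹.
Decay over the reach: 10.04·exp(−kt) = 10.04·0.3268 = 3.282 mg/L.

3.28 mg/L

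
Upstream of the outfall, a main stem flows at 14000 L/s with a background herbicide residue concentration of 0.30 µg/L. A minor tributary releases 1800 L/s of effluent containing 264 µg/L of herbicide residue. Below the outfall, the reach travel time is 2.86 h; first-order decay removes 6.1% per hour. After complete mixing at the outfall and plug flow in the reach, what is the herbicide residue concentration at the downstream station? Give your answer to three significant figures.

Conservation of mass: C = (14000·0.3000 + 1800·264.0) / 15800 = 479400/15800 = 30.34 µg/L.
6.1%/h lost → k = −ln(1 − 0.061) = 0.06294 h⁻¹.
Applying C = C₀e^(−kt): 30.34 × 0.8353 = 25.34 µg/L.

25.3 µg/L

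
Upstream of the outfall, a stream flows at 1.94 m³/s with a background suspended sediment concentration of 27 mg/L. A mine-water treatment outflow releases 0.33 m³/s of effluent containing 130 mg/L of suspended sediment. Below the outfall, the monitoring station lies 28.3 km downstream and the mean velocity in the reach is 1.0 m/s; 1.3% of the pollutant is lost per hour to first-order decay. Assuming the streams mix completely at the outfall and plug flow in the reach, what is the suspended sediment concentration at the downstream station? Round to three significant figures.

37.9 mg/L

Mass balance: C = (1.940·27.00 + 0.3300·130.0) / 2.270 = 95.28/2.270 = 41.97 mg/L.
Travel time t = 28.3·1000 / 1.0 = 28300 s = 7.861 h.
1.3%/h lost → k = −ln(1 − 0.013) = 0.01309 h⁻¹.
Applying C = C₀e^(−kt): 41.97 × 0.9022 = 37.87 mg/L.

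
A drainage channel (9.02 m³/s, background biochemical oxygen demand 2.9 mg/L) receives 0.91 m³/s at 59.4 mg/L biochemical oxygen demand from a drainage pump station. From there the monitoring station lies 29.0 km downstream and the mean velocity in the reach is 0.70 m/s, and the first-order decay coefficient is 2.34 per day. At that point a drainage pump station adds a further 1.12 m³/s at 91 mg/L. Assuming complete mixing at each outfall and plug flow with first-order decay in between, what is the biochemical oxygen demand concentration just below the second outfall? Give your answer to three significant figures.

Mixed concentration C = ΣQC/ΣQ = (9.020·2.900 + 0.9100·59.40) / 9.930 = 80.21/9.930 = 8.078 mg/L; combined flow 9.930 m³/s.
Travel time t = 29.0·1000 / 0.70 = 41430 s = 11.51 h.
First-order decay: C = 8.078·exp(−k·t) = 8.078·0.3256 = 2.630 mg/L.
Second outfall: C = (9.930·2.630 + 1.120·91.00)/11.05 = 11.59 mg/L.

11.6 mg/L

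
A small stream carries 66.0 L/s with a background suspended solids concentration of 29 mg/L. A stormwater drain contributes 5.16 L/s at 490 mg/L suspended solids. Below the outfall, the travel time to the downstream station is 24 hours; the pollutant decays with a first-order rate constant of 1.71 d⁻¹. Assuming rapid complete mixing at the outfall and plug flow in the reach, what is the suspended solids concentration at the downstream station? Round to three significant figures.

Mass balance: C = (66.00·29.00 + 5.160·490.0) / 71.16 = 4442/71.16 = 62.43 mg/L.
Applying C = C₀e^(−kt): 62.43 × 0.1809 = 11.29 mg/L.

11.3 mg/L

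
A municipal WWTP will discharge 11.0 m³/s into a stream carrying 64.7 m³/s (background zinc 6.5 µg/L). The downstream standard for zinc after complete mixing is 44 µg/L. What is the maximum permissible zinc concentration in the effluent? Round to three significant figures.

265 µg/L

At the limit, (Qr·Cr + Qe·Cₑ)/(Qr + Qe) = 44:
Cₑ = (75.70·44 − 64.70·6.500) / 11.00 = 264.6 µg/L.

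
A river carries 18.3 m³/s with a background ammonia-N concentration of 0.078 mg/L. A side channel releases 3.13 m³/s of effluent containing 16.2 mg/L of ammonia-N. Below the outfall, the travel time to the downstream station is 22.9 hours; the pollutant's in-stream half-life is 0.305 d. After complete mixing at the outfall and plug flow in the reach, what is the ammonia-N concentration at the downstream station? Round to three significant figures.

0.278 mg/L

After mixing, C = (18.30·0.07800 + 3.130·16.20) / 21.43 = 52.13/21.43 = 2.433 mg/L.
Half-life 0.305 d → k = ln 2 / 0.305 = 2.273 d⁻¹.
First-order decay: C = 2.433·exp(−k·t) = 2.433·0.1144 = 0.2782 mg/L.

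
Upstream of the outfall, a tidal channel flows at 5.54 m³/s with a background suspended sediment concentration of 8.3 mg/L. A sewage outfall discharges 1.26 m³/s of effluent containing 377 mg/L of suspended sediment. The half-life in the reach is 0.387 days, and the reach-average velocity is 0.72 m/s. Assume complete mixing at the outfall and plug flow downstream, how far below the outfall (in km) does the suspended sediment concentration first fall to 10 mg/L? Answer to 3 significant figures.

After mixing, C = (5.540·8.300 + 1.260·377.0) / 6.800 = 521.0/6.800 = 76.62 mg/L.
Half-life 0.387 d → k = ln 2 / 0.387 = 1.791 d⁻¹.
Set 76.62·exp(−k·t) = 10 → t = ln(76.62/10)/k = 98230 s = 27.29 h.
Distance = v·t = 0.72·98230 = 70720 m = 70.72 km.

70.7 km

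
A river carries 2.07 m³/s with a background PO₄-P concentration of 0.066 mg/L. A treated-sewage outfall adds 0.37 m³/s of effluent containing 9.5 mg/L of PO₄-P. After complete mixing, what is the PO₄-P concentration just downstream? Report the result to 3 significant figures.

1.50 mg/L

Conservation of mass: C = (2.070·0.06600 + 0.3700·9.500) / 2.440 = 3.652/2.440 = 1.497 mg/L.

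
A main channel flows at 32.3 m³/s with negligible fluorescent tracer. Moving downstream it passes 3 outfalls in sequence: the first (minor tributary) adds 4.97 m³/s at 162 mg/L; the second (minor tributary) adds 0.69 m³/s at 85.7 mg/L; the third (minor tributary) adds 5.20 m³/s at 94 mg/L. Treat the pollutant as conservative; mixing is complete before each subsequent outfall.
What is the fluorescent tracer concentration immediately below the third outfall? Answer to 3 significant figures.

31.4 mg/L

Below outfall 1: Q → 37.27 m³/s, C = (32.30·0 + 4.970·162.0)/37.27 = 21.60 mg/L.
Below outfall 2: Q → 37.96 m³/s, C = (37.27·21.60 + 0.6900·85.70)/37.96 = 22.77 mg/L.
Below outfall 3: Q → 43.16 m³/s, C = (37.96·22.77 + 5.200·94.00)/43.16 = 31.35 mg/L.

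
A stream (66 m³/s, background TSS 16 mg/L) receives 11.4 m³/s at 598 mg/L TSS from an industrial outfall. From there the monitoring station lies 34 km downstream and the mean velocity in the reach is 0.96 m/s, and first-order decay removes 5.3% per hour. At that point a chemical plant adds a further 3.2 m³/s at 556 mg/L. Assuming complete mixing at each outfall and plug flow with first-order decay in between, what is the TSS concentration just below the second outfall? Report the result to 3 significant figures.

79.2 mg/L

Conservation of mass: C = (66.00·16.00 + 11.40·598.0) / 77.40 = 7873/77.40 = 101.7 mg/L; combined flow 77.40 m³/s.
Travel time t = 34·1000 / 0.96 = 35420 s = 9.838 h.
5.3%/h lost → k = −ln(1 − 0.053) = 0.05446 h⁻¹.
First-order decay: C = 101.7·exp(−k·t) = 101.7·0.5852 = 59.53 mg/L.
At the second outfall, C = (77.40·59.53 + 3.200·556.0) / (77.40 + 3.200) = 79.24 mg/L.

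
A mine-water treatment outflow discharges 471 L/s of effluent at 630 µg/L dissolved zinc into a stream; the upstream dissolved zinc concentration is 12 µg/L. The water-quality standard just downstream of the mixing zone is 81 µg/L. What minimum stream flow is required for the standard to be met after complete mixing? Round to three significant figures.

3750 L/s

Set C_mix = 81: (Q·12.00 + 471.0·630.0) / (Q + 471.0) = 81
→ Q = 471.0·(630.0 − 81)/(81 − 12.00) = 3748 L/s.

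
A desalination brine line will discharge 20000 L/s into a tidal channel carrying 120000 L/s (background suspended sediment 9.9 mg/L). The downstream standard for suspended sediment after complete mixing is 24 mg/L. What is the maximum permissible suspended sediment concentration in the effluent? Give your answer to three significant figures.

At the limit, (Qr·Cr + Qe·Cₑ)/(Qr + Qe) = 24:
Cₑ = (140000·24 − 120000·9.900) / 20000 = 108.6 mg/L.

109 mg/L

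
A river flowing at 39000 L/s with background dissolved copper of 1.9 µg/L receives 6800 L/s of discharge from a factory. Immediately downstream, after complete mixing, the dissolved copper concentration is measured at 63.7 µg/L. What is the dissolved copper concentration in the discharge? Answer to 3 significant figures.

418 µg/L

Mass balance: 39000·1.900 + 6800·Cₑ = 45800·63.70
→ Cₑ = (45800·63.70 − 39000·1.900) / 6800 = 418.1 µg/L.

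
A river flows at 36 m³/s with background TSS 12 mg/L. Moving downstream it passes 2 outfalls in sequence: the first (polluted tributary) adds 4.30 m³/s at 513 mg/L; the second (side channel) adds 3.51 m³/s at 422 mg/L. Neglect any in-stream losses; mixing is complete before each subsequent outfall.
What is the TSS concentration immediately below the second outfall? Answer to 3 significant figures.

After outfall 1: Q = 36.00 + 4.300 = 40.30 m³/s; C = (36.00·12.00 + 4.300·513.0)/40.30 = 65.46 mg/L.
After outfall 2: Q = 40.30 + 3.510 = 43.81 m³/s; C = (40.30·65.46 + 3.510·422.0)/43.81 = 94.02 mg/L.

94.0 mg/L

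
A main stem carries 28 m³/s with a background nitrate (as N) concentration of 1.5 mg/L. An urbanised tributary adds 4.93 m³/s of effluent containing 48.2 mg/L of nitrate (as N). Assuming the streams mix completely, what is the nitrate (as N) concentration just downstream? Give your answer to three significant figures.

Flow-weighted average: C = (28.00·1.500 + 4.930·48.20) / 32.93 = 279.6/32.93 = 8.492 mg/L.

8.49 mg/L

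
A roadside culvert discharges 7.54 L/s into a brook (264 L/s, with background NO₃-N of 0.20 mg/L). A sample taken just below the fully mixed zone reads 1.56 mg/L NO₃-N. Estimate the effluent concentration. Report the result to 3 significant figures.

Mass balance: 264.0·0.2000 + 7.540·Cₑ = 271.5·1.560
→ Cₑ = (271.5·1.560 − 264.0·0.2000) / 7.540 = 49.18 mg/L.

49.2 mg/L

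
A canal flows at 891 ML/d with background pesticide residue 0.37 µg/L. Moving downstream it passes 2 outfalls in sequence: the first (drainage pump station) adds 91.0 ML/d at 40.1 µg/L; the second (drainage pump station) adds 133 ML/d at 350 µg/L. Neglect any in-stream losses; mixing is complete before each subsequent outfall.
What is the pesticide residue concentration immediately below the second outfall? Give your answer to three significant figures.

Below outfall 1: Q → 982.0 ML/d, C = (891.0·0.3700 + 91.00·40.10)/982.0 = 4.052 µg/L.
Below outfall 2: Q → 1115 ML/d, C = (982.0·4.052 + 133.0·350.0)/1115 = 45.32 µg/L.

45.3 µg/L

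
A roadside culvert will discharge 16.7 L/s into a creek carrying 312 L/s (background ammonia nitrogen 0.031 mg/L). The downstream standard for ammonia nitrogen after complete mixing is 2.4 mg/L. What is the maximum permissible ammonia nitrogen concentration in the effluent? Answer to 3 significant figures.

At the limit, (Qr·Cr + Qe·Cₑ)/(Qr + Qe) = 2.4:
Cₑ = (328.7·2.4 − 312.0·0.03100) / 16.70 = 46.66 mg/L.

46.7 mg/L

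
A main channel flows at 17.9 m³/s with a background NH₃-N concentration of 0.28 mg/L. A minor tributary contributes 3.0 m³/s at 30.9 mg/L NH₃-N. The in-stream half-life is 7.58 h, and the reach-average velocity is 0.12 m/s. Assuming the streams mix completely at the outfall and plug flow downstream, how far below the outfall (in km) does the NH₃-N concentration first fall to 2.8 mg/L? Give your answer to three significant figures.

2.42 km

Flow-weighted average: C = (17.90·0.2800 + 3.000·30.90) / 20.90 = 97.71/20.90 = 4.675 mg/L.
Half-life 7.58 h → k = ln 2 / 7.58 = 0.09144 h⁻¹ = 2.195 d⁻¹.
Set 4.675·exp(−k·t) = 2.8 → t = ln(4.675/2.8)/k = 20180 s = 5.606 h.
Distance = v·t = 0.12·20180 = 2422 m = 2.422 km.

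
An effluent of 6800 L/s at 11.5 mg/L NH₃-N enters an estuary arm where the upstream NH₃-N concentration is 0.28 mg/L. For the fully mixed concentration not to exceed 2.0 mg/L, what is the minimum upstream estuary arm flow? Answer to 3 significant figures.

37600 L/s

Set C_mix = 2.0: (Q·0.2800 + 6800·11.50) / (Q + 6800) = 2.0
→ Q = 6800·(11.50 − 2.0)/(2.0 − 0.2800) = 37560 L/s.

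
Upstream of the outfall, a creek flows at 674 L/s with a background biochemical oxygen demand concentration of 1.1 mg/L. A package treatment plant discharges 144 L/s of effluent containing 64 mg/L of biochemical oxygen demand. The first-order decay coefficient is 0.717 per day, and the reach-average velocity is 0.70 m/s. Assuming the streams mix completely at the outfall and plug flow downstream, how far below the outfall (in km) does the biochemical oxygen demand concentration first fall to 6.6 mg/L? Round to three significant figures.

51.6 km

Mass balance: C = (674.0·1.100 + 144.0·64.00) / 818.0 = 9957/818.0 = 12.17 mg/L.
Set 12.17·exp(−k·t) = 6.6 → t = ln(12.17/6.6)/k = 73760 s = 20.49 h.
Distance = v·t = 0.70·73760 = 51630 m = 51.63 km.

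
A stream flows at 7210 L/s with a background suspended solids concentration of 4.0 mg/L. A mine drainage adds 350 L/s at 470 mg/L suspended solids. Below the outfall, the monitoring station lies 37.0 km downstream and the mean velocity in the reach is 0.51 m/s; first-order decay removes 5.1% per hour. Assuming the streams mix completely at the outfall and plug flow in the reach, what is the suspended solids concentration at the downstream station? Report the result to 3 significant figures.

8.91 mg/L

After mixing, C = (7210·4.000 + 350.0·470.0) / 7560 = 193300/7560 = 25.57 mg/L.
Travel time t = 37.0·1000 / 0.51 = 72550 s = 20.15 h.
5.1%/h lost → k = −ln(1 − 0.051) = 0.05235 h⁻¹.
After decay, C = 25.57 × e^(−kt) = 25.57 × 0.3482 = 8.905 mg/L.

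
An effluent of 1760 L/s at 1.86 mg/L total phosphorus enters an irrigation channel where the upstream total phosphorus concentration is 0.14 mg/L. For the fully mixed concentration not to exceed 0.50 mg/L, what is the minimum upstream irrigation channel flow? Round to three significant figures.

Set C_mix = 0.50: (Q·0.1400 + 1760·1.860) / (Q + 1760) = 0.50
→ Q = 1760·(1.860 − 0.50)/(0.50 − 0.1400) = 6649 L/s.

6650 L/s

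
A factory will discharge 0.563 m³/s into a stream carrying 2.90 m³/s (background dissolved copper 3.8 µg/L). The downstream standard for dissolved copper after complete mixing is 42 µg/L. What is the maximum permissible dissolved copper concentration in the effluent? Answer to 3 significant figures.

239 µg/L

At the limit, (Qr·Cr + Qe·Cₑ)/(Qr + Qe) = 42:
Cₑ = (3.463·42 − 2.900·3.800) / 0.5630 = 238.8 µg/L.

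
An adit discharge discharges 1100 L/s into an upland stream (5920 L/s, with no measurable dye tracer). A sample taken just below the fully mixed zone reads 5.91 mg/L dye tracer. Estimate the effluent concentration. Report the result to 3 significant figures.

Mass balance: 5920·0 + 1100·Cₑ = 7020·5.910
→ Cₑ = (7020·5.910 − 5920·0) / 1100 = 37.72 mg/L.

37.7 mg/L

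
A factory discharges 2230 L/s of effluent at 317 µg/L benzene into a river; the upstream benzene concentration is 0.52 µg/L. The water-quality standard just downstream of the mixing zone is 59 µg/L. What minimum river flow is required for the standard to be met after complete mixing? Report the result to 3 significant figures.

9840 L/s

Set C_mix = 59: (Q·0.5200 + 2230·317.0) / (Q + 2230) = 59
→ Q = 2230·(317.0 − 59)/(59 − 0.5200) = 9838 L/s.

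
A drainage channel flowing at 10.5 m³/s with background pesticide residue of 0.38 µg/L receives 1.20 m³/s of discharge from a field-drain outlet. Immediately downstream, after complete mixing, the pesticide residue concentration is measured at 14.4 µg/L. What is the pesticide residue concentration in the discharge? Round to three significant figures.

Mass balance: 10.50·0.3800 + 1.200·Cₑ = 11.70·14.40
→ Cₑ = (11.70·14.40 − 10.50·0.3800) / 1.200 = 137.1 µg/L.

137 µg/L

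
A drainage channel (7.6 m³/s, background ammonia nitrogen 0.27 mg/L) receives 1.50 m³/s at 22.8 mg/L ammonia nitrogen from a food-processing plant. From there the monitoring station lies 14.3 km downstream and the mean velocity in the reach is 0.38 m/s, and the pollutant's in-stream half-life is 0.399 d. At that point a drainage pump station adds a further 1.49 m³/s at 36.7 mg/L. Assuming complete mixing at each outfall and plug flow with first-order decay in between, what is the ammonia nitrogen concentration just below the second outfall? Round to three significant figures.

Mixed concentration C = ΣQC/ΣQ = (7.600·0.2700 + 1.500·22.80) / 9.100 = 36.25/9.100 = 3.984 mg/L; combined flow 9.100 m³/s.
Travel time t = 14.3·1000 / 0.38 = 37630 s = 10.45 h.
Half-life 0.399 d → k = ln 2 / 0.399 = 1.737 d⁻¹.
Decay over the reach: 3.984·exp(−kt) = 3.984·0.4692 = 1.869 mg/L.
At the second outfall, C = (9.100·1.869 + 1.490·36.70) / (9.100 + 1.490) = 6.770 mg/L.

6.77 mg/L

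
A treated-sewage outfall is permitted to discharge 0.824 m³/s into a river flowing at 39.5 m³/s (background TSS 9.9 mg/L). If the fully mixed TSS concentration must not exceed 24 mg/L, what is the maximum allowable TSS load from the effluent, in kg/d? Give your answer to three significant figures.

Mass balance at the limit: 39.50·9.900 + 0.8240·Cₑ = 40.32·24 → Cₑ = 699.9 mg/L.
Load = 0.8240 m³/s × 699.9 g/m³ × 86 400 s/d = 49830 kg/d.

49800 kg/d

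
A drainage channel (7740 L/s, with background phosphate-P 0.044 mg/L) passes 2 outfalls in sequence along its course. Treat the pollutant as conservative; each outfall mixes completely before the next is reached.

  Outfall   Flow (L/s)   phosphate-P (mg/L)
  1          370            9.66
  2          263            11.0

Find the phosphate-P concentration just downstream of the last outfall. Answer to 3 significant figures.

0.813 mg/L

Below outfall 1: Q → 8110 L/s, C = (7740·0.04400 + 370.0·9.660)/8110 = 0.4827 mg/L.
Below outfall 2: Q → 8373 L/s, C = (8110·0.4827 + 263.0·11.00)/8373 = 0.8131 mg/L.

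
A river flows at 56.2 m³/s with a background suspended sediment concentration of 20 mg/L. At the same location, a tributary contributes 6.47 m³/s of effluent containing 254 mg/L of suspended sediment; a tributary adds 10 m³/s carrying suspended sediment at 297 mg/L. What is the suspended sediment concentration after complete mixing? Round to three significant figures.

79.0 mg/L

After mixing, C = (56.20·20.00 + 6.470·254.0 + 10.00·297.0) / 72.67 = 5737/72.67 = 78.95 mg/L.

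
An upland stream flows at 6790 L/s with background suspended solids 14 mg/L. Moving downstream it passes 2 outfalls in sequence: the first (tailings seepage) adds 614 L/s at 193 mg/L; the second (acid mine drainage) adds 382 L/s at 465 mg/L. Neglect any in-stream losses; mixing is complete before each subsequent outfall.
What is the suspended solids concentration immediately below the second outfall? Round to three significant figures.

50.2 mg/L

Below outfall 1: Q → 7404 L/s, C = (6790·14.00 + 614.0·193.0)/7404 = 28.84 mg/L.
Below outfall 2: Q → 7786 L/s, C = (7404·28.84 + 382.0·465.0)/7786 = 50.24 mg/L.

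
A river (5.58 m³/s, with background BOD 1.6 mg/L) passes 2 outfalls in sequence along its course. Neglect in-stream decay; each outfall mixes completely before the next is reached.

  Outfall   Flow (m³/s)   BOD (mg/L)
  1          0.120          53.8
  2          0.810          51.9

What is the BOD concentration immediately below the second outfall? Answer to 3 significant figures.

8.82 mg/L

After outfall 1: Q = 5.580 + 0.1200 = 5.700 m³/s; C = (5.580·1.600 + 0.1200·53.80)/5.700 = 2.699 mg/L.
After outfall 2: Q = 5.700 + 0.8100 = 6.510 m³/s; C = (5.700·2.699 + 0.8100·51.90)/6.510 = 8.821 mg/L.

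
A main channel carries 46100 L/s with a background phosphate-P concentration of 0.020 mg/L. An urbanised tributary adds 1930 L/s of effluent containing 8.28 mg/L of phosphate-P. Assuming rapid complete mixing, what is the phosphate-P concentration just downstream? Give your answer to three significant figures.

Mass balance: C = (46100·0.02000 + 1930·8.280) / 48030 = 16900/48030 = 0.3519 mg/L.

0.352 mg/L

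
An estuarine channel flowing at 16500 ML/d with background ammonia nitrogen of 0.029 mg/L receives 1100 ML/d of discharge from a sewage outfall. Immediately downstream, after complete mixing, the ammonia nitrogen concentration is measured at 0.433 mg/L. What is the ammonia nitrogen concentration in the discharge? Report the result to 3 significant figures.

6.49 mg/L

Mass balance: 16500·0.02900 + 1100·Cₑ = 17600·0.4330
→ Cₑ = (17600·0.4330 − 16500·0.02900) / 1100 = 6.493 mg/L.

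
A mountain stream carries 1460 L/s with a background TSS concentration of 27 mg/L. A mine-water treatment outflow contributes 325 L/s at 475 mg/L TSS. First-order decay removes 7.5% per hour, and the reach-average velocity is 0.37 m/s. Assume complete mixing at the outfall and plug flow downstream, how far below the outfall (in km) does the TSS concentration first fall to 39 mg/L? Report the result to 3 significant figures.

17.5 km

After mixing, C = (1460·27.00 + 325.0·475.0) / 1785 = 193800/1785 = 108.6 mg/L.
7.5%/h lost → k = −ln(1 − 0.075) = 0.07796 h⁻¹.
Set 108.6·exp(−k·t) = 39 → t = ln(108.6/39)/k = 47280 s = 13.13 h.
Distance = v·t = 0.37·47280 = 17490 m = 17.49 km.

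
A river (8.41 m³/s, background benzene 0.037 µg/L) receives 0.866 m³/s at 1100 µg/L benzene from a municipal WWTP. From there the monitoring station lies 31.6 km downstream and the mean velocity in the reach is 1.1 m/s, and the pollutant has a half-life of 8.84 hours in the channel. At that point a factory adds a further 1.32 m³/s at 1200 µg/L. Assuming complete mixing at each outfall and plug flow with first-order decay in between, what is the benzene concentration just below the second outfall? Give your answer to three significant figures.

198 µg/L

Flow-weighted average: C = (8.410·0.03700 + 0.8660·1100) / 9.276 = 952.9/9.276 = 102.7 µg/L; combined flow 9.276 m³/s.
Travel time t = 31.6·1000 / 1.1 = 28730 s = 7.980 h.
Half-life 8.84 h → k = ln 2 / 8.84 = 0.07841 h⁻¹ = 1.882 d⁻¹.
After decay, C = 102.7 × e^(−kt) = 102.7 × 0.5349 = 54.95 µg/L.
At the second outfall, C = (9.276·54.95 + 1.320·1200) / (9.276 + 1.320) = 197.6 µg/L.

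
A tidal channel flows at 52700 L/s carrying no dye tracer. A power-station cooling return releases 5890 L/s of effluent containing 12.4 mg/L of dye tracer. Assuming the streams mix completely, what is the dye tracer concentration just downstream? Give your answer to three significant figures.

1.25 mg/L

Conservation of mass: C = (52700·0 + 5890·12.40) / 58590 = 73040/58590 = 1.247 mg/L.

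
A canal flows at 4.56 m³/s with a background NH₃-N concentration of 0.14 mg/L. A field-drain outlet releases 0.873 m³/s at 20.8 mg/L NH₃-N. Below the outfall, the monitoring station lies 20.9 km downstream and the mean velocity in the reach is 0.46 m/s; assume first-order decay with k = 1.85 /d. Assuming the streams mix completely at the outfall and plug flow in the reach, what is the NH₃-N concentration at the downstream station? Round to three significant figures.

1.31 mg/L

Mass balance: C = (4.560·0.1400 + 0.8730·20.80) / 5.433 = 18.80/5.433 = 3.460 mg/L.
Travel time t = 20.9·1000 / 0.46 = 45430 s = 12.62 h.
Decay over the reach: 3.460·exp(−kt) = 3.460·0.3780 = 1.308 mg/L.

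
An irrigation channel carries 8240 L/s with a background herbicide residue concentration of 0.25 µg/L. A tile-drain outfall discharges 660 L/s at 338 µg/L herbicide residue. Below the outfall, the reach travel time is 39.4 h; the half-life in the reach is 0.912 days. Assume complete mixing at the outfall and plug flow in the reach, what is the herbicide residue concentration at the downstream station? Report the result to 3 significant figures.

7.26 µg/L

Mass balance: C = (8240·0.2500 + 660.0·338.0) / 8900 = 225100/8900 = 25.30 µg/L.
Half-life 0.912 d → k = ln 2 / 0.912 = 0.7600 d⁻¹.
Applying C = C₀e^(−kt): 25.30 × 0.2872 = 7.264 µg/L.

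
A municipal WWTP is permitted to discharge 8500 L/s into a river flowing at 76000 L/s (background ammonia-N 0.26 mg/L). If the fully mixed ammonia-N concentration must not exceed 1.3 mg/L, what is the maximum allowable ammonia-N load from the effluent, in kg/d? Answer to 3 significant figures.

Mass balance at the limit: 76000·0.2600 + 8500·Cₑ = 84500·1.3 → Cₑ = 10.60 mg/L.
8500 L/s = 8.500 m³/s. Load = 8.500 m³/s × 10.60 g/m³ × 86 400 s/d = 7784 kg/d.

7780 kg/d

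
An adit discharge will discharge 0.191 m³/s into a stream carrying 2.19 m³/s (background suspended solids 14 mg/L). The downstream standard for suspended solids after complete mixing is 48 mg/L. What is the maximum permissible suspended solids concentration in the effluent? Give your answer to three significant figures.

At the limit, (Qr·Cr + Qe·Cₑ)/(Qr + Qe) = 48:
Cₑ = (2.381·48 − 2.190·14.00) / 0.1910 = 437.8 mg/L.

438 mg/L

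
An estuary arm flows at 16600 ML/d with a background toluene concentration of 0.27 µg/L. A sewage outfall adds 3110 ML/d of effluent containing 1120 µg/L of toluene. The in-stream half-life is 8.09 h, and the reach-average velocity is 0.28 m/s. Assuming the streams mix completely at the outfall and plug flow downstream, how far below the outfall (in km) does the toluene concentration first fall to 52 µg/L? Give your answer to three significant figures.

Conservation of mass: C = (16600·0.2700 + 3110·1120) / 19710 = 3488000/19710 = 176.9 µg/L.
Half-life 8.09 h → k = ln 2 / 8.09 = 0.08568 h⁻¹ = 2.056 d⁻¹.
Set 176.9·exp(−k·t) = 52 → t = ln(176.9/52)/k = 51460 s = 14.29 h.
Distance = v·t = 0.28·51460 = 14410 m = 14.41 km.

14.4 km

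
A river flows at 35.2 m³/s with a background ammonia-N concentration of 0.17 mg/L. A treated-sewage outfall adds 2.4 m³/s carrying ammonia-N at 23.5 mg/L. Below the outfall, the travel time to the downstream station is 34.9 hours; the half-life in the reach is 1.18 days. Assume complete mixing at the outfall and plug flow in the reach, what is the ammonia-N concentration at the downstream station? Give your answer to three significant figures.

0.706 mg/L

Mass balance: C = (35.20·0.1700 + 2.400·23.50) / 37.60 = 62.38/37.60 = 1.659 mg/L.
Half-life 1.18 d → k = ln 2 / 1.18 = 0.5874 d⁻¹.
First-order decay: C = 1.659·exp(−k·t) = 1.659·0.4256 = 0.7062 mg/L.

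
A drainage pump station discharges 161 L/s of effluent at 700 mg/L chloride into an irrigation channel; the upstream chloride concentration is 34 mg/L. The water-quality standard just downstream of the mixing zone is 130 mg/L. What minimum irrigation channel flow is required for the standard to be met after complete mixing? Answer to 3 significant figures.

Set C_mix = 130: (Q·34.00 + 161.0·700.0) / (Q + 161.0) = 130
→ Q = 161.0·(700.0 − 130)/(130 − 34.00) = 955.9 L/s.

956 L/s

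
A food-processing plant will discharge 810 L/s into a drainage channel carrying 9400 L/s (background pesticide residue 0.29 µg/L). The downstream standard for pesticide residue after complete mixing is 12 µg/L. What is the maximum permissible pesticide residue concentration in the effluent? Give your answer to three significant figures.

148 µg/L

At the limit, (Qr·Cr + Qe·Cₑ)/(Qr + Qe) = 12:
Cₑ = (10210·12 − 9400·0.2900) / 810.0 = 147.9 µg/L.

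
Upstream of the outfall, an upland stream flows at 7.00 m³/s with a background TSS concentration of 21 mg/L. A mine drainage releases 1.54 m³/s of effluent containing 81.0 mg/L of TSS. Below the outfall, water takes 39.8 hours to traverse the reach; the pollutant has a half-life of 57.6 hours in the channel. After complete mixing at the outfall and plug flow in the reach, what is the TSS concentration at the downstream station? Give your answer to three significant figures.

Conservation of mass: C = (7.000·21.00 + 1.540·81.00) / 8.540 = 271.7/8.540 = 31.82 mg/L.
Half-life 57.6 h → k = ln 2 / 57.6 = 0.01203 h⁻¹ = 0.2888 d⁻¹.
Decay over the reach: 31.82·exp(−kt) = 31.82·0.6194 = 19.71 mg/L.

19.7 mg/L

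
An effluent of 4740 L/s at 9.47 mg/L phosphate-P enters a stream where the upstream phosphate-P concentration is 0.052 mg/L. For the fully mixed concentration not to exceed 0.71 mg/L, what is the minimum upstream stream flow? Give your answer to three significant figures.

Set C_mix = 0.71: (Q·0.05200 + 4740·9.470) / (Q + 4740) = 0.71
→ Q = 4740·(9.470 − 0.71)/(0.71 − 0.05200) = 63100 L/s.

63100 L/s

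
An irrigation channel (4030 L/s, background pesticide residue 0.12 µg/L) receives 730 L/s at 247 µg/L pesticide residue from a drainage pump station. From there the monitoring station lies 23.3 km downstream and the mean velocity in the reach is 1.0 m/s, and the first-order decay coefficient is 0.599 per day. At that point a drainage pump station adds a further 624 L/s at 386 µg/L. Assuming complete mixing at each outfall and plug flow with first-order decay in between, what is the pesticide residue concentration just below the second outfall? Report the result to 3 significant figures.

After mixing, C = (4030·0.1200 + 730.0·247.0) / 4760 = 180800/4760 = 37.98 µg/L; combined flow 4760 L/s.
Travel time t = 23.3·1000 / 1.0 = 23300 s = 6.472 h.
Decay over the reach: 37.98·exp(−kt) = 37.98·0.8508 = 32.32 µg/L.
Second outfall: C = (4760·32.32 + 624.0·386.0)/5384 = 73.31 µg/L.

73.3 µg/L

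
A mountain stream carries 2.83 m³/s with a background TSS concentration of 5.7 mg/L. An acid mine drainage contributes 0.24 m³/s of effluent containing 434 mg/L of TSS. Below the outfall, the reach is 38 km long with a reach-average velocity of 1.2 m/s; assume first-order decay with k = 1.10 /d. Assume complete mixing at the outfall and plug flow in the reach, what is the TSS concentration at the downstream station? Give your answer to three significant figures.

26.2 mg/L

Mixed concentration C = ΣQC/ΣQ = (2.830·5.700 + 0.2400·434.0) / 3.070 = 120.3/3.070 = 39.18 mg/L.
Travel time t = 38·1000 / 1.2 = 31670 s = 8.796 h.
After decay, C = 39.18 × e^(−kt) = 39.18 × 0.6682 = 26.18 mg/L.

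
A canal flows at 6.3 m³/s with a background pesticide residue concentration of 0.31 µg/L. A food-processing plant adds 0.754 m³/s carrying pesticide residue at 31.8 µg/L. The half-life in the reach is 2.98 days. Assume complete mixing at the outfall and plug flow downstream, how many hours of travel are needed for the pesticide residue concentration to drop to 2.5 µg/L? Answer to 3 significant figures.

Mass balance: C = (6.300·0.3100 + 0.7540·31.80) / 7.054 = 25.93/7.054 = 3.676 µg/L.
Half-life 2.98 d → k = ln 2 / 2.98 = 0.2326 d⁻¹.
3.676·exp(−k·t) = 2.5 → t = ln(3.676/2.5)/k = 143200 s = 39.78 h.

39.8 h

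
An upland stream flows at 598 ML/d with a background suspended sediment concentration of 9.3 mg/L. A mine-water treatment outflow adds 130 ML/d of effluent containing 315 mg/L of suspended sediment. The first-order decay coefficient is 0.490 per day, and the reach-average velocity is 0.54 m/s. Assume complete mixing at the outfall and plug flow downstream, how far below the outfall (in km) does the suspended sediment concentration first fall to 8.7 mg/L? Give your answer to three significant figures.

Conservation of mass: C = (598.0·9.300 + 130.0·315.0) / 728.0 = 46510/728.0 = 63.89 mg/L.
Set 63.89·exp(−k·t) = 8.7 → t = ln(63.89/8.7)/k = 351600 s = 97.66 h.
Distance = v·t = 0.54·351600 = 189800 m = 189.8 km.

190 km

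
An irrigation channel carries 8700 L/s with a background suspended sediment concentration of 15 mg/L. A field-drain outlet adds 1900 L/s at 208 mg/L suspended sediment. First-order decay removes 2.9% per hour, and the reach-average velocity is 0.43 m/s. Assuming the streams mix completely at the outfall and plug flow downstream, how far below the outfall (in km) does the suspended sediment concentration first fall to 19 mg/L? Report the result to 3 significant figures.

50.5 km

After mixing, C = (8700·15.00 + 1900·208.0) / 10600 = 525700/10600 = 49.59 mg/L.
2.9%/h lost → k = −ln(1 − 0.029) = 0.02943 h⁻¹.
Set 49.59·exp(−k·t) = 19 → t = ln(49.59/19)/k = 117400 s = 32.60 h.
Distance = v·t = 0.43·117400 = 50470 m = 50.47 km.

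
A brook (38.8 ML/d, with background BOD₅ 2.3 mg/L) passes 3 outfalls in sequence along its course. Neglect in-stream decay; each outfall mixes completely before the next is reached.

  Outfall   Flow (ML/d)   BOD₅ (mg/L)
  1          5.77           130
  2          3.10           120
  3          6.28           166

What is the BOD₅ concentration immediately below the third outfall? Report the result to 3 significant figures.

After outfall 1: Q = 38.80 + 5.770 = 44.57 ML/d; C = (38.80·2.300 + 5.770·130.0)/44.57 = 18.83 mg/L.
After outfall 2: Q = 44.57 + 3.100 = 47.67 ML/d; C = (44.57·18.83 + 3.100·120.0)/47.67 = 25.41 mg/L.
After outfall 3: Q = 47.67 + 6.280 = 53.95 ML/d; C = (47.67·25.41 + 6.280·166.0)/53.95 = 41.78 mg/L.

41.8 mg/L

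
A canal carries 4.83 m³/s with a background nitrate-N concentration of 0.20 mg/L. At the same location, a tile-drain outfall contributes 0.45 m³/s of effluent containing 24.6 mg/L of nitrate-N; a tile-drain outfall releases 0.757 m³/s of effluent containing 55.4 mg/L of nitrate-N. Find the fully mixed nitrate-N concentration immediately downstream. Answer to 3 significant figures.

8.94 mg/L

Mixed concentration C = ΣQC/ΣQ = (4.830·0.2000 + 0.4500·24.60 + 0.7570·55.40) / 6.037 = 53.97/6.037 = 8.941 mg/L.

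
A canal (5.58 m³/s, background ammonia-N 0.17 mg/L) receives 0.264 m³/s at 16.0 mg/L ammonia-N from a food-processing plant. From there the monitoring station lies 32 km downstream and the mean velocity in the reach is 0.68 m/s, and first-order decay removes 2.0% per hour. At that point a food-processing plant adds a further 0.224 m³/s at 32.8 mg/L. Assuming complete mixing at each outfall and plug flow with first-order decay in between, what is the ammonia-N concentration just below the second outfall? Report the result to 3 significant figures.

Flow-weighted average: C = (5.580·0.1700 + 0.2640·16.00) / 5.844 = 5.173/5.844 = 0.8851 mg/L; combined flow 5.844 m³/s.
Travel time t = 32·1000 / 0.68 = 47060 s = 13.07 h.
2.0%/h lost → k = −ln(1 − 0.02) = 0.02020 h⁻¹.
First-order decay: C = 0.8851·exp(−k·t) = 0.8851·0.7679 = 0.6797 mg/L.
Second outfall: C = (5.844·0.6797 + 0.2240·32.80)/6.068 = 1.865 mg/L.

1.87 mg/L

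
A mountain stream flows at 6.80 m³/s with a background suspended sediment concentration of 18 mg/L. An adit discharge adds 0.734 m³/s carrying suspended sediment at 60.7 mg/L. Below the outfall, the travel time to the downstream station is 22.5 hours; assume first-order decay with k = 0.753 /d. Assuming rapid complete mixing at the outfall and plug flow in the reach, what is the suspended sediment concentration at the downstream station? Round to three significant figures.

Mass balance: C = (6.800·18.00 + 0.7340·60.70) / 7.534 = 167.0/7.534 = 22.16 mg/L.
Applying C = C₀e^(−kt): 22.16 × 0.4936 = 10.94 mg/L.

10.9 mg/L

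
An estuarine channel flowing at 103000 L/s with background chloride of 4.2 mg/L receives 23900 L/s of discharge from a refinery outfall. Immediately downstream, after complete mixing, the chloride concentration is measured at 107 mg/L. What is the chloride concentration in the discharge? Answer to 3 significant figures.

Mass balance: 103000·4.200 + 23900·Cₑ = 126900·107.0
→ Cₑ = (126900·107.0 − 103000·4.200) / 23900 = 550.0 mg/L.

550 mg/L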